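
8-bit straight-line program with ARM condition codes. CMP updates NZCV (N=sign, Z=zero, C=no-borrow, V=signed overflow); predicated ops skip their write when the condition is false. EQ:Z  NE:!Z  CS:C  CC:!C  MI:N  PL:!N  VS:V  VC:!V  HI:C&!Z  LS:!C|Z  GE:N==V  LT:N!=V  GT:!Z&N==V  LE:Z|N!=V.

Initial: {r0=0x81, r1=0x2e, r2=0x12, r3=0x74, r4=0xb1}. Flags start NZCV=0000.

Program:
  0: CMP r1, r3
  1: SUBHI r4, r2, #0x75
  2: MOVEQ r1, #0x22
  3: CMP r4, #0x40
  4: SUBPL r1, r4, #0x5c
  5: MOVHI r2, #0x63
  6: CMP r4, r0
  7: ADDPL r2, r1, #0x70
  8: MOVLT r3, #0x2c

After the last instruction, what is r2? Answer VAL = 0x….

[0] flags=1000 → (cmp)
[1] flags=1000 HI?F → skip
[2] flags=1000 EQ?F → skip
[3] flags=0011 → (cmp)
[4] flags=0011 PL?T → r1=0x55
[5] flags=0011 HI?T → r2=0x63
[6] flags=0010 → (cmp)
[7] flags=0010 PL?T → r2=0xc5
[8] flags=0010 LT?F → skip

VAL = 0xc5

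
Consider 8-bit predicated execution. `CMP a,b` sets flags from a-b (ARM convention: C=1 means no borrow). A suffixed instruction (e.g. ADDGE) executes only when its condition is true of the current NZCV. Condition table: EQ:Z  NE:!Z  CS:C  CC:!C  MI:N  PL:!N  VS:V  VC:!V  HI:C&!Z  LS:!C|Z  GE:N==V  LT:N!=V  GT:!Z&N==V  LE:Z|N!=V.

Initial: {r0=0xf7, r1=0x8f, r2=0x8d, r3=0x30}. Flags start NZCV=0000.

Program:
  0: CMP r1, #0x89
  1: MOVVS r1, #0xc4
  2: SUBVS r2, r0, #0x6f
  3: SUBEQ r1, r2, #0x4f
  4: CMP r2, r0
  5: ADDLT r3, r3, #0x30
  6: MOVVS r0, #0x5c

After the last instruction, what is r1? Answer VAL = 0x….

VAL = 0x8f

0: ✓ CMP  NZCV=0010
1: · MOVVS
2: · SUBVS
3: · SUBEQ
4: ✓ CMP  NZCV=1000
5: ✓ ADDLT  r3←0x60
6: · MOVVS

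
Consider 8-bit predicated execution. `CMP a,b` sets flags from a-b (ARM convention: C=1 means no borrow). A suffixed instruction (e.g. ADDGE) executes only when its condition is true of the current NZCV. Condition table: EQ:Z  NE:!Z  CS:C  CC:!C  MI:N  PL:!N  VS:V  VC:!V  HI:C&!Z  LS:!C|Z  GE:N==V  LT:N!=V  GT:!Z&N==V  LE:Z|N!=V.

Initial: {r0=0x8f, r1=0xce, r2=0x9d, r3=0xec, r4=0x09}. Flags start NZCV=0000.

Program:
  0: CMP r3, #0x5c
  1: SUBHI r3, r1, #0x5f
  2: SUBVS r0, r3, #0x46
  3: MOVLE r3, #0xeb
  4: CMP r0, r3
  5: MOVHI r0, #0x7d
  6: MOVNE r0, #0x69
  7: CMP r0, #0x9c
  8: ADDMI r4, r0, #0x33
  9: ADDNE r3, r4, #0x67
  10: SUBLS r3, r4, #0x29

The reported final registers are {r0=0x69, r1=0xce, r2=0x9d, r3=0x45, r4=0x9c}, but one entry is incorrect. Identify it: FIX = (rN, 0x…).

FIX = (r3, 0x73)

[0] flags=1010 → (cmp)
[1] flags=1010 HI?T → r3=0x6f
[2] flags=1010 VS?F → skip
[3] flags=1010 LE?T → r3=0xeb
[4] flags=1000 → (cmp)
[5] flags=1000 HI?F → skip
[6] flags=1000 NE?T → r0=0x69
[7] flags=1001 → (cmp)
[8] flags=1001 MI?T → r4=0x9c
[9] flags=1001 NE?T → r3=0x03
[10] flags=1001 LS?T → r3=0x73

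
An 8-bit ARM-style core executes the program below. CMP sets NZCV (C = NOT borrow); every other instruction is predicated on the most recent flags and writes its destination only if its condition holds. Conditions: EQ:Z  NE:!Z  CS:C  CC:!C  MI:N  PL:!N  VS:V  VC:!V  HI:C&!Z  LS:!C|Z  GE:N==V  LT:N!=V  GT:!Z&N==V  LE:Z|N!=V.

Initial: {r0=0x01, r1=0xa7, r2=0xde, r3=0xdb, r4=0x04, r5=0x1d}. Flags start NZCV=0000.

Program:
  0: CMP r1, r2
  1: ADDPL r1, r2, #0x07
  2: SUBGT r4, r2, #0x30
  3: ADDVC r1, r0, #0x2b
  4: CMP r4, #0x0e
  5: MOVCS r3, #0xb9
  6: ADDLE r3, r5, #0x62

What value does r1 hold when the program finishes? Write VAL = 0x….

0: ✓ CMP  NZCV=1000
1: · ADDPL
2: · SUBGT
3: ✓ ADDVC  r1←0x2c
4: ✓ CMP  NZCV=1000
5: · MOVCS
6: ✓ ADDLE  r3←0x7f

VAL = 0x2c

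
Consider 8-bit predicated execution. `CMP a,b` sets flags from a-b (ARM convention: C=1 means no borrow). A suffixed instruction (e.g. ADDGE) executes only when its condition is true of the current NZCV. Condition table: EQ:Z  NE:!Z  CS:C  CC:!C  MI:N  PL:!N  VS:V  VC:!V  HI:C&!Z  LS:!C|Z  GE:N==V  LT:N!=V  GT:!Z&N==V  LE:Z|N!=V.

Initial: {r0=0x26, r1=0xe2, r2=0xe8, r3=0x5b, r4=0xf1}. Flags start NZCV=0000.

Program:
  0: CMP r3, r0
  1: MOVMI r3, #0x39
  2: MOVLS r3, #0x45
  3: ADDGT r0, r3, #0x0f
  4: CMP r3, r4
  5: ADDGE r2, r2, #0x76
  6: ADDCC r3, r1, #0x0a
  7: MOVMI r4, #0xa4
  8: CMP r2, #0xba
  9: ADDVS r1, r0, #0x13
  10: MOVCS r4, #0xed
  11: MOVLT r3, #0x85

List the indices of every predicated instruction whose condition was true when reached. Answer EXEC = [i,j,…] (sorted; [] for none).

[0] flags=0010 → (cmp)
[1] flags=0010 MI?F → skip
[2] flags=0010 LS?F → skip
[3] flags=0010 GT?T → r0=0x6a
[4] flags=0000 → (cmp)
[5] flags=0000 GE?T → r2=0x5e
[6] flags=0000 CC?T → r3=0xec
[7] flags=0000 MI?F → skip
[8] flags=1001 → (cmp)
[9] flags=1001 VS?T → r1=0x7d
[10] flags=1001 CS?F → skip
[11] flags=1001 LT?F → skip

EXEC = [3,5,6,9]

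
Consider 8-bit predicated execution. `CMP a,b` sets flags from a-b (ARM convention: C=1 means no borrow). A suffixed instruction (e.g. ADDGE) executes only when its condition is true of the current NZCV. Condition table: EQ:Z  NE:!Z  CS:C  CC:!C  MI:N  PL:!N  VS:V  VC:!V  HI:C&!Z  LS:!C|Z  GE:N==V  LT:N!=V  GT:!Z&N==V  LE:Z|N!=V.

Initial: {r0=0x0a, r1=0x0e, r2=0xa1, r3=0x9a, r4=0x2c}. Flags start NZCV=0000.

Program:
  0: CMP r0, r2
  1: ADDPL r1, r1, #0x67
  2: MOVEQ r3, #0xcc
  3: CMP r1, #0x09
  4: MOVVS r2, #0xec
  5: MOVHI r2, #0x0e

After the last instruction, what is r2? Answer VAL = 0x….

VAL = 0x0e

0: ✓ CMP  NZCV=0000
1: ✓ ADDPL  r1←0x75
2: · MOVEQ
3: ✓ CMP  NZCV=0010
4: · MOVVS
5: ✓ MOVHI  r2←0x0e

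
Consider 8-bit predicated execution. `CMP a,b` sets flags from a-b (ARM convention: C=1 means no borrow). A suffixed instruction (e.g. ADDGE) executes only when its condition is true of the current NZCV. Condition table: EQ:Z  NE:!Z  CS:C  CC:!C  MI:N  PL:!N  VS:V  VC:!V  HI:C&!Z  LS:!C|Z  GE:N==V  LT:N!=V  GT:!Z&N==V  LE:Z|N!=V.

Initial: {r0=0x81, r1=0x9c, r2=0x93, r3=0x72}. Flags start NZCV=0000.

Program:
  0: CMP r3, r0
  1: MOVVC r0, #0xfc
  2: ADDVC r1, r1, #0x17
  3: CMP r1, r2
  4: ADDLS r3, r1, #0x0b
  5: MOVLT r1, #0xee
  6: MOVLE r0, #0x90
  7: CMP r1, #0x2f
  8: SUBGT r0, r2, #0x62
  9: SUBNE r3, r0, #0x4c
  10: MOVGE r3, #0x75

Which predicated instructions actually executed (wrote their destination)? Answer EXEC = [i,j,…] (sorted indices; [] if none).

EXEC = [9]

[0] flags=1001 → (cmp)
[1] flags=1001 VC?F → skip
[2] flags=1001 VC?F → skip
[3] flags=0010 → (cmp)
[4] flags=0010 LS?F → skip
[5] flags=0010 LT?F → skip
[6] flags=0010 LE?F → skip
[7] flags=0011 → (cmp)
[8] flags=0011 GT?F → skip
[9] flags=0011 NE?T → r3=0x35
[10] flags=0011 GE?F → skip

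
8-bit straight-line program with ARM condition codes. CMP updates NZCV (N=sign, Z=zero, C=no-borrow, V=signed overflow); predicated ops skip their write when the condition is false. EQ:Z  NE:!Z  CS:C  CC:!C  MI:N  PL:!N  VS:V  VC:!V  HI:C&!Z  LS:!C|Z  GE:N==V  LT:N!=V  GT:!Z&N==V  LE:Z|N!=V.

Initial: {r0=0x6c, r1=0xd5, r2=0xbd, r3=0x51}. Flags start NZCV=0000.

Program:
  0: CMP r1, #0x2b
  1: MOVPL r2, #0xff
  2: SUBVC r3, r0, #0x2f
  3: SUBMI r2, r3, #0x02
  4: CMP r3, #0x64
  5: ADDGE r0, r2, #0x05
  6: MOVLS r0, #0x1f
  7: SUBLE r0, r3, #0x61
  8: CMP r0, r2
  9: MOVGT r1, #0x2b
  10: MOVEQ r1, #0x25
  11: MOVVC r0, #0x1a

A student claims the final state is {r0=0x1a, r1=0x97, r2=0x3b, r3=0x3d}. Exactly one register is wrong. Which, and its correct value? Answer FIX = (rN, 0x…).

[0] flags=1010 → (cmp)
[1] flags=1010 PL?F → skip
[2] flags=1010 VC?T → r3=0x3d
[3] flags=1010 MI?T → r2=0x3b
[4] flags=1000 → (cmp)
[5] flags=1000 GE?F → skip
[6] flags=1000 LS?T → r0=0x1f
[7] flags=1000 LE?T → r0=0xdc
[8] flags=1010 → (cmp)
[9] flags=1010 GT?F → skip
[10] flags=1010 EQ?F → skip
[11] flags=1010 VC?T → r0=0x1a

FIX = (r1, 0xd5)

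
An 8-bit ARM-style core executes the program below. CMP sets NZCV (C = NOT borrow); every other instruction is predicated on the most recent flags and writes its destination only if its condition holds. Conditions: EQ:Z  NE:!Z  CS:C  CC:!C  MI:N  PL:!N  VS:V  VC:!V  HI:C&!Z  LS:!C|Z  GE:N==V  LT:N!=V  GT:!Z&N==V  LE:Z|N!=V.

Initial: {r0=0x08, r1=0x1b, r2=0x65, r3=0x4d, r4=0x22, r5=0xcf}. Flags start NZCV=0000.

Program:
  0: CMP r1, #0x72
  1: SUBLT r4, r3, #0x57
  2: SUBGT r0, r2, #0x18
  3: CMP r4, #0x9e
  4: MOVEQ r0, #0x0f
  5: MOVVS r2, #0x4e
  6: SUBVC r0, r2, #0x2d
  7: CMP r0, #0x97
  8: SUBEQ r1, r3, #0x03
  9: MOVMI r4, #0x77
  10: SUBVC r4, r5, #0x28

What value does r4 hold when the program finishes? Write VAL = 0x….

0: ✓ CMP  NZCV=1000
1: ✓ SUBLT  r4←0xf6
2: · SUBGT
3: ✓ CMP  NZCV=0010
4: · MOVEQ
5: · MOVVS
6: ✓ SUBVC  r0←0x38
7: ✓ CMP  NZCV=1001
8: · SUBEQ
9: ✓ MOVMI  r4←0x77
10: · SUBVC

VAL = 0x77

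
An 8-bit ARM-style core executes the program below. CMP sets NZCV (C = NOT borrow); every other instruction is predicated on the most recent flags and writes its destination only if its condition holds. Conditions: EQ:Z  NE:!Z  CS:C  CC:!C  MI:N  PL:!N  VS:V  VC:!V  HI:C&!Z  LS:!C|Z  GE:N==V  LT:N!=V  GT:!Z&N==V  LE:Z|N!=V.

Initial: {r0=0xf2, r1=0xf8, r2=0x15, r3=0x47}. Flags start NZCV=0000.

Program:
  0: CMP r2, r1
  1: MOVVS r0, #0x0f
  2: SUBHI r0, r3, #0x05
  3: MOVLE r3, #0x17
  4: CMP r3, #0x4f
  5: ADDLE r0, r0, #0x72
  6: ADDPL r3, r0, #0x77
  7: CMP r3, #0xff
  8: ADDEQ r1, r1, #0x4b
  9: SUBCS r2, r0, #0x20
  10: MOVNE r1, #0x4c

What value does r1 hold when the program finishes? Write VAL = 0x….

[0] flags=0000 → (cmp)
[1] flags=0000 VS?F → skip
[2] flags=0000 HI?F → skip
[3] flags=0000 LE?F → skip
[4] flags=1000 → (cmp)
[5] flags=1000 LE?T → r0=0x64
[6] flags=1000 PL?F → skip
[7] flags=0000 → (cmp)
[8] flags=0000 EQ?F → skip
[9] flags=0000 CS?F → skip
[10] flags=0000 NE?T → r1=0x4c

VAL = 0x4c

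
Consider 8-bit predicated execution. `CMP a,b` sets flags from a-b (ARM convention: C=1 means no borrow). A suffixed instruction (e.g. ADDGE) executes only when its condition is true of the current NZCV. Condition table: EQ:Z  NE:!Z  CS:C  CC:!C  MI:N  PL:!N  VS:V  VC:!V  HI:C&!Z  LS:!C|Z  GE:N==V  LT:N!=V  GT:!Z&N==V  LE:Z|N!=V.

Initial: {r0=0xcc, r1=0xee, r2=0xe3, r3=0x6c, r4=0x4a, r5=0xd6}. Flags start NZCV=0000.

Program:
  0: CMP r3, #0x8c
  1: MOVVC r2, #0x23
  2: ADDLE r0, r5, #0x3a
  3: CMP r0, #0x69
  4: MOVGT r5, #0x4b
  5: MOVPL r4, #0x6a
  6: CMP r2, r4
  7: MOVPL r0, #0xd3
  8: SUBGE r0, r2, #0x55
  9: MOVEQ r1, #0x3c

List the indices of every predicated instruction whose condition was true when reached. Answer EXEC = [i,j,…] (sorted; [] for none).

[0] flags=1001 → (cmp)
[1] flags=1001 VC?F → skip
[2] flags=1001 LE?F → skip
[3] flags=0011 → (cmp)
[4] flags=0011 GT?F → skip
[5] flags=0011 PL?T → r4=0x6a
[6] flags=0011 → (cmp)
[7] flags=0011 PL?T → r0=0xd3
[8] flags=0011 GE?F → skip
[9] flags=0011 EQ?F → skip

EXEC = [5,7]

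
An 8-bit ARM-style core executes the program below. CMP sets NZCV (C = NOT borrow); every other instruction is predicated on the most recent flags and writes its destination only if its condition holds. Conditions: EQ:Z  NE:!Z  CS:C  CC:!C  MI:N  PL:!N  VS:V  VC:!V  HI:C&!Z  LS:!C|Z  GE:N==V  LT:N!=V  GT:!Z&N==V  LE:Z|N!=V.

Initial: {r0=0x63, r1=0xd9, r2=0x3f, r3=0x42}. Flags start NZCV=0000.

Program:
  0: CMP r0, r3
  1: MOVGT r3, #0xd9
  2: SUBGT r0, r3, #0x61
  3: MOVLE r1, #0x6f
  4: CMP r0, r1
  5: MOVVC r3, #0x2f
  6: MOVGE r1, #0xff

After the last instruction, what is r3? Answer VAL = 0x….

VAL = 0xd9

[0] flags=0010 → (cmp)
[1] flags=0010 GT?T → r3=0xd9
[2] flags=0010 GT?T → r0=0x78
[3] flags=0010 LE?F → skip
[4] flags=1001 → (cmp)
[5] flags=1001 VC?F → skip
[6] flags=1001 GE?T → r1=0xff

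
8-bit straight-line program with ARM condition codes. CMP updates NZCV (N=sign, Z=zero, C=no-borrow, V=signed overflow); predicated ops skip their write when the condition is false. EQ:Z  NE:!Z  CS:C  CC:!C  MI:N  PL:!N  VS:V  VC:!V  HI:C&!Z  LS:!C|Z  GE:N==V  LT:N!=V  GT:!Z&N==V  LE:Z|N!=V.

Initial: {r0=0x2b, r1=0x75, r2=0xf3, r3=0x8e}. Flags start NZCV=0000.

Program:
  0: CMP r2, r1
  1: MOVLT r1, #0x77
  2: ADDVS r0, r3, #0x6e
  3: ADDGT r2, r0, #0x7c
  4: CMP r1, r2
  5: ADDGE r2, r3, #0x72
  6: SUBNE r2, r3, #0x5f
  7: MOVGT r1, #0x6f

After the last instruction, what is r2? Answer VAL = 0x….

[0] flags=0011 → (cmp)
[1] flags=0011 LT?T → r1=0x77
[2] flags=0011 VS?T → r0=0xfc
[3] flags=0011 GT?F → skip
[4] flags=1001 → (cmp)
[5] flags=1001 GE?T → r2=0x00
[6] flags=1001 NE?T → r2=0x2f
[7] flags=1001 GT?T → r1=0x6f

VAL = 0x2f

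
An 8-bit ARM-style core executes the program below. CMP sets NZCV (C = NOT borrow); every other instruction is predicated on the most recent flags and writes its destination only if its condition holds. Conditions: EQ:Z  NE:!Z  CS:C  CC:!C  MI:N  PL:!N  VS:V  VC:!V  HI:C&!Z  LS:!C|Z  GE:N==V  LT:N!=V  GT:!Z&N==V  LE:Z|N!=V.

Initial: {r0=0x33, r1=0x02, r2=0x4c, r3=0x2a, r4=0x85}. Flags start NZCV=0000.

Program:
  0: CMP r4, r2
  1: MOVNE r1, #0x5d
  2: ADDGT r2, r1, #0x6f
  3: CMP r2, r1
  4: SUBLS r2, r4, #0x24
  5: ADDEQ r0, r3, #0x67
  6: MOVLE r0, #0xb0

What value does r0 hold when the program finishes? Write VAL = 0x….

[0] flags=0011 → (cmp)
[1] flags=0011 NE?T → r1=0x5d
[2] flags=0011 GT?F → skip
[3] flags=1000 → (cmp)
[4] flags=1000 LS?T → r2=0x61
[5] flags=1000 EQ?F → skip
[6] flags=1000 LE?T → r0=0xb0

VAL = 0xb0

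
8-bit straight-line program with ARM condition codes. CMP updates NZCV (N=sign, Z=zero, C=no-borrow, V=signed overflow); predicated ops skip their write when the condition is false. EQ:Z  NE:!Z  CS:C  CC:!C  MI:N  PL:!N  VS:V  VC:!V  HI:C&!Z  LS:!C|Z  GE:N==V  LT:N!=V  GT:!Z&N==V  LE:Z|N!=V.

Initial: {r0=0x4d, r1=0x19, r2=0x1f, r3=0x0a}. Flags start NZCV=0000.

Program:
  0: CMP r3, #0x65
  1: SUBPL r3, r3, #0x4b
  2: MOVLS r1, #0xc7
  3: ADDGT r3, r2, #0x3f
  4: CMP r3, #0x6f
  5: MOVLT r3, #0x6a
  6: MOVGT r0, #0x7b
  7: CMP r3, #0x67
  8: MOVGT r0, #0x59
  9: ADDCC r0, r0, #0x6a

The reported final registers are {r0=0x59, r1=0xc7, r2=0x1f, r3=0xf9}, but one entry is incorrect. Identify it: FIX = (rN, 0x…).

FIX = (r3, 0x6a)

[0] flags=1000 → (cmp)
[1] flags=1000 PL?F → skip
[2] flags=1000 LS?T → r1=0xc7
[3] flags=1000 GT?F → skip
[4] flags=1000 → (cmp)
[5] flags=1000 LT?T → r3=0x6a
[6] flags=1000 GT?F → skip
[7] flags=0010 → (cmp)
[8] flags=0010 GT?T → r0=0x59
[9] flags=0010 CC?F → skip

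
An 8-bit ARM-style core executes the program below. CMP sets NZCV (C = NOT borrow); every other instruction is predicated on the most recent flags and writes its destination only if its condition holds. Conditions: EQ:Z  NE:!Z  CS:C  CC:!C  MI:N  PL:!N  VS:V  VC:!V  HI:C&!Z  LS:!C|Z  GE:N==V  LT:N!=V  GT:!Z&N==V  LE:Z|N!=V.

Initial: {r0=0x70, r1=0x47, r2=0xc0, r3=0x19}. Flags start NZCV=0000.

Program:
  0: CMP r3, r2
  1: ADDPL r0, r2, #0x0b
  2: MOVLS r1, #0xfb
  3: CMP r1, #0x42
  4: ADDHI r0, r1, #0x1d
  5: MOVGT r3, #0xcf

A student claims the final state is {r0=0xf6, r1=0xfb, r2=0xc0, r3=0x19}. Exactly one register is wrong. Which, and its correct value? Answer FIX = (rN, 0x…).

[0] flags=0000 → (cmp)
[1] flags=0000 PL?T → r0=0xcb
[2] flags=0000 LS?T → r1=0xfb
[3] flags=1010 → (cmp)
[4] flags=1010 HI?T → r0=0x18
[5] flags=1010 GT?F → skip

FIX = (r0, 0x18)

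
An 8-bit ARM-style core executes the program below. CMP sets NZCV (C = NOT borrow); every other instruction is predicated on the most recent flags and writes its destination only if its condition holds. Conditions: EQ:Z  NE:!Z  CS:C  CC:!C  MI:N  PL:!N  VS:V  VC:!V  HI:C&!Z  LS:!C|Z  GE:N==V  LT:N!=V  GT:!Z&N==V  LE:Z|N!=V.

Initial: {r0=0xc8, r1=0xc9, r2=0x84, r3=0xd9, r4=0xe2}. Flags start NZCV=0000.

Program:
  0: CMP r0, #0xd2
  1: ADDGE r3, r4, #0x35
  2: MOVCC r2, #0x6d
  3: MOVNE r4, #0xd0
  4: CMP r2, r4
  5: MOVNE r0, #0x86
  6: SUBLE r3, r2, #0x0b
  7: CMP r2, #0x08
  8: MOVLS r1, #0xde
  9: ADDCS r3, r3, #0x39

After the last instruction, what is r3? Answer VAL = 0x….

VAL = 0x12

[0] flags=1000 → (cmp)
[1] flags=1000 GE?F → skip
[2] flags=1000 CC?T → r2=0x6d
[3] flags=1000 NE?T → r4=0xd0
[4] flags=1001 → (cmp)
[5] flags=1001 NE?T → r0=0x86
[6] flags=1001 LE?F → skip
[7] flags=0010 → (cmp)
[8] flags=0010 LS?F → skip
[9] flags=0010 CS?T → r3=0x12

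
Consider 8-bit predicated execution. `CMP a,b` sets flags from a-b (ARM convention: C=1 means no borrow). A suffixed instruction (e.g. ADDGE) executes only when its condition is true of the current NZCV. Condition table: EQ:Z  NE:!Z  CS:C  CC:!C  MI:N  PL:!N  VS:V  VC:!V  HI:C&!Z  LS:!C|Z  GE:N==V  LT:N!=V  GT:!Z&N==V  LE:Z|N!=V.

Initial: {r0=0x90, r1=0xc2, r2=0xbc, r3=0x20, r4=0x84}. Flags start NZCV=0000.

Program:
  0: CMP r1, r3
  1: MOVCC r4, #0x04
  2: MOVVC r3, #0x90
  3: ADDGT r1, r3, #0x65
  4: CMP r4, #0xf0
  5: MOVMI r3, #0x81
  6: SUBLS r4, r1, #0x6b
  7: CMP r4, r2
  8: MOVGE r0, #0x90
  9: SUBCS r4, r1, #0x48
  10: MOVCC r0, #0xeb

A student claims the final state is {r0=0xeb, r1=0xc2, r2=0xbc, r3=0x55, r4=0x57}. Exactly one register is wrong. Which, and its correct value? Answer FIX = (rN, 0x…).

[0] flags=1010 → (cmp)
[1] flags=1010 CC?F → skip
[2] flags=1010 VC?T → r3=0x90
[3] flags=1010 GT?F → skip
[4] flags=1000 → (cmp)
[5] flags=1000 MI?T → r3=0x81
[6] flags=1000 LS?T → r4=0x57
[7] flags=1001 → (cmp)
[8] flags=1001 GE?T → r0=0x90
[9] flags=1001 CS?F → skip
[10] flags=1001 CC?T → r0=0xeb

FIX = (r3, 0x81)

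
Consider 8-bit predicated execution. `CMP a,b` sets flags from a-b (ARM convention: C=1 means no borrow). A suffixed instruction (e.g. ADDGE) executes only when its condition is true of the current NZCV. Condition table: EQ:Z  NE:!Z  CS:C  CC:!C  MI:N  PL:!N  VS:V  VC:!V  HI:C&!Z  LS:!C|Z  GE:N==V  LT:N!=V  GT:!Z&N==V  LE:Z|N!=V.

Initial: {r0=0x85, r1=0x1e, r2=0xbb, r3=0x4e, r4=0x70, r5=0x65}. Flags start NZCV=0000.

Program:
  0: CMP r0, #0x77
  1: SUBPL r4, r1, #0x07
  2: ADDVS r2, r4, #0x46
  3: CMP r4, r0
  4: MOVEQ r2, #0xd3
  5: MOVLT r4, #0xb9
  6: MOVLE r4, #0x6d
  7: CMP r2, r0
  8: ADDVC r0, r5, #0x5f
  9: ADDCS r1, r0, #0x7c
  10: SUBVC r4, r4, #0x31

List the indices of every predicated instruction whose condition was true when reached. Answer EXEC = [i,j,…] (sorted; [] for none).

[0] flags=0011 → (cmp)
[1] flags=0011 PL?T → r4=0x17
[2] flags=0011 VS?T → r2=0x5d
[3] flags=1001 → (cmp)
[4] flags=1001 EQ?F → skip
[5] flags=1001 LT?F → skip
[6] flags=1001 LE?F → skip
[7] flags=1001 → (cmp)
[8] flags=1001 VC?F → skip
[9] flags=1001 CS?F → skip
[10] flags=1001 VC?F → skip

EXEC = [1,2]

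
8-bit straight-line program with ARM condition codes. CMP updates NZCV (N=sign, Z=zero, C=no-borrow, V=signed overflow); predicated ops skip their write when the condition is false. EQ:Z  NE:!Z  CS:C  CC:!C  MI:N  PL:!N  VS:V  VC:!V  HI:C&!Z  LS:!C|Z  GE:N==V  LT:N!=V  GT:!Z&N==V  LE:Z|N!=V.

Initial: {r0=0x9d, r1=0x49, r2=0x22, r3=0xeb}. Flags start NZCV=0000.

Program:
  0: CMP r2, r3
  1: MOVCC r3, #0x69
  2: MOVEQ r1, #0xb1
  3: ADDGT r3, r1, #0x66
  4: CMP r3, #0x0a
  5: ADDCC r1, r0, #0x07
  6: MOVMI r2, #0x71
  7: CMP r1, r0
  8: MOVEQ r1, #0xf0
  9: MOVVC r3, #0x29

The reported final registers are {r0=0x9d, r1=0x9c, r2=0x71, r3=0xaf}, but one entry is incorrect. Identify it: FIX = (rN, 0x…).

[0] flags=0000 → (cmp)
[1] flags=0000 CC?T → r3=0x69
[2] flags=0000 EQ?F → skip
[3] flags=0000 GT?T → r3=0xaf
[4] flags=1010 → (cmp)
[5] flags=1010 CC?F → skip
[6] flags=1010 MI?T → r2=0x71
[7] flags=1001 → (cmp)
[8] flags=1001 EQ?F → skip
[9] flags=1001 VC?F → skip

FIX = (r1, 0x49)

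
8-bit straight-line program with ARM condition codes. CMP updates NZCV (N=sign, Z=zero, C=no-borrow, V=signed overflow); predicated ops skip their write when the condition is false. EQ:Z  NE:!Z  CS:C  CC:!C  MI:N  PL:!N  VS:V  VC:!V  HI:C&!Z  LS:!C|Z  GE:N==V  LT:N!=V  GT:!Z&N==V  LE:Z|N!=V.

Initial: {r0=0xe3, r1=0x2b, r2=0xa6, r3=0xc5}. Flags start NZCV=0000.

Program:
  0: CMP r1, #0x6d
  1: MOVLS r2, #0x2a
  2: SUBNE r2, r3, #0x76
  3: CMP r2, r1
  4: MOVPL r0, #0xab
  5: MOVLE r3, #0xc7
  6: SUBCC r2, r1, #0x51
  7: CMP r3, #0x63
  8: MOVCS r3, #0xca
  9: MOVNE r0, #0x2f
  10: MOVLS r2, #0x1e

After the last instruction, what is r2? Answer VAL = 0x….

VAL = 0x4f

[0] flags=1000 → (cmp)
[1] flags=1000 LS?T → r2=0x2a
[2] flags=1000 NE?T → r2=0x4f
[3] flags=0010 → (cmp)
[4] flags=0010 PL?T → r0=0xab
[5] flags=0010 LE?F → skip
[6] flags=0010 CC?F → skip
[7] flags=0011 → (cmp)
[8] flags=0011 CS?T → r3=0xca
[9] flags=0011 NE?T → r0=0x2f
[10] flags=0011 LS?F → skip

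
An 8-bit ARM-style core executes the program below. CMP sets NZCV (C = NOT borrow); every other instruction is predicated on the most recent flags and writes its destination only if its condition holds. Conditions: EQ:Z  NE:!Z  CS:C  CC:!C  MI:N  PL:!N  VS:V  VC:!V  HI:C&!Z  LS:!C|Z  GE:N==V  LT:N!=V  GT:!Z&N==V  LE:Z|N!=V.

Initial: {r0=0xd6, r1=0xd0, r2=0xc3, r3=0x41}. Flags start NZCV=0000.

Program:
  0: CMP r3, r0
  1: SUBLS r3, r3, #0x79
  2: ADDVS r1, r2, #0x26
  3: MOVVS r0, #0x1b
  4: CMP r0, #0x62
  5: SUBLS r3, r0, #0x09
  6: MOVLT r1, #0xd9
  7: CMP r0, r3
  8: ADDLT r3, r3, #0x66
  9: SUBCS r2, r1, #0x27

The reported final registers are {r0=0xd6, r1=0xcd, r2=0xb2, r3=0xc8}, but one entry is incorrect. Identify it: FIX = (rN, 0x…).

FIX = (r1, 0xd9)

0: ✓ CMP  NZCV=0000
1: ✓ SUBLS  r3←0xc8
2: · ADDVS
3: · MOVVS
4: ✓ CMP  NZCV=0011
5: · SUBLS
6: ✓ MOVLT  r1←0xd9
7: ✓ CMP  NZCV=0010
8: · ADDLT
9: ✓ SUBCS  r2←0xb2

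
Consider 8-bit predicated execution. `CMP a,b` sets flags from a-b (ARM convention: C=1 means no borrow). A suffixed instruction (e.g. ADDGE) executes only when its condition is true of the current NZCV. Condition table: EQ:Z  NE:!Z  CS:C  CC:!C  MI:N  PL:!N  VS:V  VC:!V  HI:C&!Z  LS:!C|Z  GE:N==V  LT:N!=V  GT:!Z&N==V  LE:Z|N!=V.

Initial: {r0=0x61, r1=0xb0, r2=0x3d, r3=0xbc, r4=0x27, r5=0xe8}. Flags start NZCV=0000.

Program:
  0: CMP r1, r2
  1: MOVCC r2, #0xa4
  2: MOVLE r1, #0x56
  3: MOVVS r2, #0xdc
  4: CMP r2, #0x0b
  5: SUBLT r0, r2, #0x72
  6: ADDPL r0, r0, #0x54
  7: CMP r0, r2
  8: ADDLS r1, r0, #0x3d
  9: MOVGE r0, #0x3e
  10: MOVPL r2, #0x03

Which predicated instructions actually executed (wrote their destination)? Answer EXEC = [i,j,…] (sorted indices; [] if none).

0: ✓ CMP  NZCV=0011
1: · MOVCC
2: ✓ MOVLE  r1←0x56
3: ✓ MOVVS  r2←0xdc
4: ✓ CMP  NZCV=1010
5: ✓ SUBLT  r0←0x6a
6: · ADDPL
7: ✓ CMP  NZCV=1001
8: ✓ ADDLS  r1←0xa7
9: ✓ MOVGE  r0←0x3e
10: · MOVPL

EXEC = [2,3,5,8,9]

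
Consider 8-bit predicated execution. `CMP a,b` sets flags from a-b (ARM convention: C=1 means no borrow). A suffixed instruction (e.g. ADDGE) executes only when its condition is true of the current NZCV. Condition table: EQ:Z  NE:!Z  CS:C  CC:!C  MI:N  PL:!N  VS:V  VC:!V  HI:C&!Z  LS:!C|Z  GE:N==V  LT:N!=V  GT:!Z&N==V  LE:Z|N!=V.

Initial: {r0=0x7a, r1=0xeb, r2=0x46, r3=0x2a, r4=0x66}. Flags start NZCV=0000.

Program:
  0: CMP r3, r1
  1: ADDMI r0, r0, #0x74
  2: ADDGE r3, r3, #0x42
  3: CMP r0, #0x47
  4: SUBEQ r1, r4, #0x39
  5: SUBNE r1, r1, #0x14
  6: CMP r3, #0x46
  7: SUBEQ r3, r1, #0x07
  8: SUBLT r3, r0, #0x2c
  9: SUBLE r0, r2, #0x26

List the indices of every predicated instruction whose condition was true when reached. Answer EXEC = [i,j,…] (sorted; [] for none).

[0] flags=0000 → (cmp)
[1] flags=0000 MI?F → skip
[2] flags=0000 GE?T → r3=0x6c
[3] flags=0010 → (cmp)
[4] flags=0010 EQ?F → skip
[5] flags=0010 NE?T → r1=0xd7
[6] flags=0010 → (cmp)
[7] flags=0010 EQ?F → skip
[8] flags=0010 LT?F → skip
[9] flags=0010 LE?F → skip

EXEC = [2,5]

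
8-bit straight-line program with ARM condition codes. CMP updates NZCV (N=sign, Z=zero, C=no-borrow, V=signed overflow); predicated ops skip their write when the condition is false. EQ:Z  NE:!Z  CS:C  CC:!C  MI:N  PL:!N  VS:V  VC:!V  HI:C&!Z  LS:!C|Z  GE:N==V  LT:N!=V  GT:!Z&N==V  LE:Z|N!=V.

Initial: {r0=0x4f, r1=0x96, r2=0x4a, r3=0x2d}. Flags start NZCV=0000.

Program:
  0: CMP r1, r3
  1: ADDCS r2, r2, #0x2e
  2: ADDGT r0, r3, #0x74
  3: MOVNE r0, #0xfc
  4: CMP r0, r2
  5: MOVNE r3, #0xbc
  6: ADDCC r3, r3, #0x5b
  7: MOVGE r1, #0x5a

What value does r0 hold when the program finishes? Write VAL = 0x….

VAL = 0xfc

[0] flags=0011 → (cmp)
[1] flags=0011 CS?T → r2=0x78
[2] flags=0011 GT?F → skip
[3] flags=0011 NE?T → r0=0xfc
[4] flags=1010 → (cmp)
[5] flags=1010 NE?T → r3=0xbc
[6] flags=1010 CC?F → skip
[7] flags=1010 GE?F → skip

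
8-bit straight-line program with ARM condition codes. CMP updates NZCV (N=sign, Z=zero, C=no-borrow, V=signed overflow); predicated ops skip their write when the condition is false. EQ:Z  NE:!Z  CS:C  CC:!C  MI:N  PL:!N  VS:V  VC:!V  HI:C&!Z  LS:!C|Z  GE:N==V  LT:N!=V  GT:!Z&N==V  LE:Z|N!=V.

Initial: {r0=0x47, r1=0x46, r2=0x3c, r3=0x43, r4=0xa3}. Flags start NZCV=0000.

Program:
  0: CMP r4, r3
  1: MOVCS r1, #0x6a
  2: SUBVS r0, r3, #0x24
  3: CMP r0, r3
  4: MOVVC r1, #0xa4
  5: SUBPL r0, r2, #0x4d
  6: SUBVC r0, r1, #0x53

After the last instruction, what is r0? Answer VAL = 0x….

VAL = 0x51

0: ✓ CMP  NZCV=0011
1: ✓ MOVCS  r1←0x6a
2: ✓ SUBVS  r0←0x1f
3: ✓ CMP  NZCV=1000
4: ✓ MOVVC  r1←0xa4
5: · SUBPL
6: ✓ SUBVC  r0←0x51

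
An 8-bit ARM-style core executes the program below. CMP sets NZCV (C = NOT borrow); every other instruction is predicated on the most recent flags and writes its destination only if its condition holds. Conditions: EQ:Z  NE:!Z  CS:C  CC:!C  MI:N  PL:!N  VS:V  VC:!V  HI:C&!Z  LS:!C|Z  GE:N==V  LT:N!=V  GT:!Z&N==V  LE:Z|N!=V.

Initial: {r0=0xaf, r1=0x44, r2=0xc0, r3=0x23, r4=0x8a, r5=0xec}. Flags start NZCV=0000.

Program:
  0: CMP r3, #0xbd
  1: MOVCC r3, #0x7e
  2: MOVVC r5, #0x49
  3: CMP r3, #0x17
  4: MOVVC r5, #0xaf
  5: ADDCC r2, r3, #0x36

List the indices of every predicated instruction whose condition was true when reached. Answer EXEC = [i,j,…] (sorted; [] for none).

[0] flags=0000 → (cmp)
[1] flags=0000 CC?T → r3=0x7e
[2] flags=0000 VC?T → r5=0x49
[3] flags=0010 → (cmp)
[4] flags=0010 VC?T → r5=0xaf
[5] flags=0010 CC?F → skip

EXEC = [1,2,4]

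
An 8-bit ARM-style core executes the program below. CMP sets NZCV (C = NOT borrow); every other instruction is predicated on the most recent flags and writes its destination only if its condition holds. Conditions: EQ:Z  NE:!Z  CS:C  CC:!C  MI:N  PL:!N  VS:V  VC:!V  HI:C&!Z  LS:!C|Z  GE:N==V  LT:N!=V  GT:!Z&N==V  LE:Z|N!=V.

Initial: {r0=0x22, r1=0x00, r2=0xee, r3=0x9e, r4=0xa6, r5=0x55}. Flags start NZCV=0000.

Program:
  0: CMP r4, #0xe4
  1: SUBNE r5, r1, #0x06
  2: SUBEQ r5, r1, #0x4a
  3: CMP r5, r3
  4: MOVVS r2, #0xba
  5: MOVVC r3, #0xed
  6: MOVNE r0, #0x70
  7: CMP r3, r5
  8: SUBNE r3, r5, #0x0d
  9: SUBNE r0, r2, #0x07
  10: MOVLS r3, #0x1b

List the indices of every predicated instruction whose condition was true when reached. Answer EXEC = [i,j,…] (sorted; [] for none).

EXEC = [1,5,6,8,9,10]

0: ✓ CMP  NZCV=1000
1: ✓ SUBNE  r5←0xfa
2: · SUBEQ
3: ✓ CMP  NZCV=0010
4: · MOVVS
5: ✓ MOVVC  r3←0xed
6: ✓ MOVNE  r0←0x70
7: ✓ CMP  NZCV=1000
8: ✓ SUBNE  r3←0xed
9: ✓ SUBNE  r0←0xe7
10: ✓ MOVLS  r3←0x1b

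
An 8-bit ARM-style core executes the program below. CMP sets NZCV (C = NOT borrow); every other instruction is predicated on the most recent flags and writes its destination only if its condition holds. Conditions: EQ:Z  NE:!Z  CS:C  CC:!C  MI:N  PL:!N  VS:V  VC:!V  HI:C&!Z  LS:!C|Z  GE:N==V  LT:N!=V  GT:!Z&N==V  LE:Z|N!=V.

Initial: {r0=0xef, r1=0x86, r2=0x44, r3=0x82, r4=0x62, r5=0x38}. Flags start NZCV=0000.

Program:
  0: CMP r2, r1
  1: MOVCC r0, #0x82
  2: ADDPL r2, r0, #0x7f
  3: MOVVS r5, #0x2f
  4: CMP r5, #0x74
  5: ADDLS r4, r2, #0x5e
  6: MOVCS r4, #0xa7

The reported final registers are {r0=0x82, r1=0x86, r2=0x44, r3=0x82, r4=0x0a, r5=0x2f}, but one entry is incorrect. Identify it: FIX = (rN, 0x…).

[0] flags=1001 → (cmp)
[1] flags=1001 CC?T → r0=0x82
[2] flags=1001 PL?F → skip
[3] flags=1001 VS?T → r5=0x2f
[4] flags=1000 → (cmp)
[5] flags=1000 LS?T → r4=0xa2
[6] flags=1000 CS?F → skip

FIX = (r4, 0xa2)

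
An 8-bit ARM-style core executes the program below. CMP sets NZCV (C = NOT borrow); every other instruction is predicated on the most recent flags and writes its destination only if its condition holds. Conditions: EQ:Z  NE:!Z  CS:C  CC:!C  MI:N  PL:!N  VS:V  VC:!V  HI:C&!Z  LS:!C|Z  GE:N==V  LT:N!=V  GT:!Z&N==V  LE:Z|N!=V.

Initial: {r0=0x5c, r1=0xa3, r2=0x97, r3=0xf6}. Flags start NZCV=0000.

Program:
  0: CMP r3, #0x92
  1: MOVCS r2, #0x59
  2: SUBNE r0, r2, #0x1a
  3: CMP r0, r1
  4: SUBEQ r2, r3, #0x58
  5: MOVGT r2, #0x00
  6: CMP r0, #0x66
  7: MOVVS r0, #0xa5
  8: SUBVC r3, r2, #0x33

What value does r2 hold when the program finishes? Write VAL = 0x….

[0] flags=0010 → (cmp)
[1] flags=0010 CS?T → r2=0x59
[2] flags=0010 NE?T → r0=0x3f
[3] flags=1001 → (cmp)
[4] flags=1001 EQ?F → skip
[5] flags=1001 GT?T → r2=0x00
[6] flags=1000 → (cmp)
[7] flags=1000 VS?F → skip
[8] flags=1000 VC?T → r3=0xcd

VAL = 0x00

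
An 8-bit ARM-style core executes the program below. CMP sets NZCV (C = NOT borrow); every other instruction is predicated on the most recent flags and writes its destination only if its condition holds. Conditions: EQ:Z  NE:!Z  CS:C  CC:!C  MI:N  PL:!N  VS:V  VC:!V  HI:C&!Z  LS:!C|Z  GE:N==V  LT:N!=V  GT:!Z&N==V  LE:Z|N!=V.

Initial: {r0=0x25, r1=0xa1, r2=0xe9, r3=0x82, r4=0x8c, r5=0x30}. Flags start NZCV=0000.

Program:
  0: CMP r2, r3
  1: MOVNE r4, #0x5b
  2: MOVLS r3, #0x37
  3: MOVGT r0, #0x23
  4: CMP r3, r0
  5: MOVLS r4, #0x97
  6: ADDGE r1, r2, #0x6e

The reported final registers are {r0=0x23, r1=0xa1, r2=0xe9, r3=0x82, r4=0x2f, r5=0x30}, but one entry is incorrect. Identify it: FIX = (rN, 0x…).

[0] flags=0010 → (cmp)
[1] flags=0010 NE?T → r4=0x5b
[2] flags=0010 LS?F → skip
[3] flags=0010 GT?T → r0=0x23
[4] flags=0011 → (cmp)
[5] flags=0011 LS?F → skip
[6] flags=0011 GE?F → skip

FIX = (r4, 0x5b)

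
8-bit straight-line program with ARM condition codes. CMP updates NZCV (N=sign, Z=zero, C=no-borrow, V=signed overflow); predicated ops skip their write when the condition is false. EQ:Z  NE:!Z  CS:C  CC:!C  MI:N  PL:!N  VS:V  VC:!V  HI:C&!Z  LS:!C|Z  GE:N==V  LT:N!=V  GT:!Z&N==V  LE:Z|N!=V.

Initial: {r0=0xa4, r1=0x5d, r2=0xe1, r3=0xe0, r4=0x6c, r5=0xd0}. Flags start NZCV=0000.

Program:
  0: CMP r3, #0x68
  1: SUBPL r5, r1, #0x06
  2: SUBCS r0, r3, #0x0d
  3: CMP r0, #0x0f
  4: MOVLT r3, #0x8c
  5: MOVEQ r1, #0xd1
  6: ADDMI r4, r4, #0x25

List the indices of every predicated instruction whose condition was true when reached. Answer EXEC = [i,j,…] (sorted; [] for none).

EXEC = [1,2,4,6]

0: ✓ CMP  NZCV=0011
1: ✓ SUBPL  r5←0x57
2: ✓ SUBCS  r0←0xd3
3: ✓ CMP  NZCV=1010
4: ✓ MOVLT  r3←0x8c
5: · MOVEQ
6: ✓ ADDMI  r4←0x91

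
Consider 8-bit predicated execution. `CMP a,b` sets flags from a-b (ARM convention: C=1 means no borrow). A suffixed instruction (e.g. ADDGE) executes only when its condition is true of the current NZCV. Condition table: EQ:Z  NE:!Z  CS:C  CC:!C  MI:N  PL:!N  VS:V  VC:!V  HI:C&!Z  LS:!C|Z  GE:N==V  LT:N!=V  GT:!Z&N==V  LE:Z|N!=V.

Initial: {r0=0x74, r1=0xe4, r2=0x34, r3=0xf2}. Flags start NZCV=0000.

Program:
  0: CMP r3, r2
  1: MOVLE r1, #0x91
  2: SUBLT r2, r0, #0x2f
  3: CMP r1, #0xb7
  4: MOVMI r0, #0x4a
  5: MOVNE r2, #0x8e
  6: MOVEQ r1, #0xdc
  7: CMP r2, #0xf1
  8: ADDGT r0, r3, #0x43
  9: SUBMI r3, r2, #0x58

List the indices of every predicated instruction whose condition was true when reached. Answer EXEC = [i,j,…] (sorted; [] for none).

[0] flags=1010 → (cmp)
[1] flags=1010 LE?T → r1=0x91
[2] flags=1010 LT?T → r2=0x45
[3] flags=1000 → (cmp)
[4] flags=1000 MI?T → r0=0x4a
[5] flags=1000 NE?T → r2=0x8e
[6] flags=1000 EQ?F → skip
[7] flags=1000 → (cmp)
[8] flags=1000 GT?F → skip
[9] flags=1000 MI?T → r3=0x36

EXEC = [1,2,4,5,9]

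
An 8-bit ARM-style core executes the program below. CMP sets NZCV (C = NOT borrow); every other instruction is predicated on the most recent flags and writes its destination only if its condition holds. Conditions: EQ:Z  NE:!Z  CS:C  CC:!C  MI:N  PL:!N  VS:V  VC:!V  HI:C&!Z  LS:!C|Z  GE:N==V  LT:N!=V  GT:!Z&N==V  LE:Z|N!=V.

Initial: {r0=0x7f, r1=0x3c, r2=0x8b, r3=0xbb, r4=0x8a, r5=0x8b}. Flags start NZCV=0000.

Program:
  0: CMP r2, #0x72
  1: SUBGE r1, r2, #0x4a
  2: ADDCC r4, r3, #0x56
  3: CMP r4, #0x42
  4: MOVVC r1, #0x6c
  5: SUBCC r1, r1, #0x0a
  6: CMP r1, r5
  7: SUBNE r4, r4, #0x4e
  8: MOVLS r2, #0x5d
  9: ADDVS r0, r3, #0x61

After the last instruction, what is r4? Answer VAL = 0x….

VAL = 0x3c

[0] flags=0011 → (cmp)
[1] flags=0011 GE?F → skip
[2] flags=0011 CC?F → skip
[3] flags=0011 → (cmp)
[4] flags=0011 VC?F → skip
[5] flags=0011 CC?F → skip
[6] flags=1001 → (cmp)
[7] flags=1001 NE?T → r4=0x3c
[8] flags=1001 LS?T → r2=0x5d
[9] flags=1001 VS?T → r0=0x1c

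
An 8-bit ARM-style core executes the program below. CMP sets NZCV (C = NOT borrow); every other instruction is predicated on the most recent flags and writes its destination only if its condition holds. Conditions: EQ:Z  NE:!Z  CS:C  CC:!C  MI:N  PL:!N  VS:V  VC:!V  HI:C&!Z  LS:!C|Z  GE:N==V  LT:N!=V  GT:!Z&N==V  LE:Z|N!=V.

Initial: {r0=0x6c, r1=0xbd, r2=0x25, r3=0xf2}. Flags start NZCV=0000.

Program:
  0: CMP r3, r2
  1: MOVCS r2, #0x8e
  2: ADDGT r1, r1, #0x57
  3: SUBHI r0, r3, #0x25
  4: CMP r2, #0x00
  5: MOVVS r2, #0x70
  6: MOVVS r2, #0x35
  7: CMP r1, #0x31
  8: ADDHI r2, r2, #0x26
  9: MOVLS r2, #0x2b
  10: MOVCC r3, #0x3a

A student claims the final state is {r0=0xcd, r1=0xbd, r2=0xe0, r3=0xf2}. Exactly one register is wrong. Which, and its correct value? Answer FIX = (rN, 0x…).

[0] flags=1010 → (cmp)
[1] flags=1010 CS?T → r2=0x8e
[2] flags=1010 GT?F → skip
[3] flags=1010 HI?T → r0=0xcd
[4] flags=1010 → (cmp)
[5] flags=1010 VS?F → skip
[6] flags=1010 VS?F → skip
[7] flags=1010 → (cmp)
[8] flags=1010 HI?T → r2=0xb4
[9] flags=1010 LS?F → skip
[10] flags=1010 CC?F → skip

FIX = (r2, 0xb4)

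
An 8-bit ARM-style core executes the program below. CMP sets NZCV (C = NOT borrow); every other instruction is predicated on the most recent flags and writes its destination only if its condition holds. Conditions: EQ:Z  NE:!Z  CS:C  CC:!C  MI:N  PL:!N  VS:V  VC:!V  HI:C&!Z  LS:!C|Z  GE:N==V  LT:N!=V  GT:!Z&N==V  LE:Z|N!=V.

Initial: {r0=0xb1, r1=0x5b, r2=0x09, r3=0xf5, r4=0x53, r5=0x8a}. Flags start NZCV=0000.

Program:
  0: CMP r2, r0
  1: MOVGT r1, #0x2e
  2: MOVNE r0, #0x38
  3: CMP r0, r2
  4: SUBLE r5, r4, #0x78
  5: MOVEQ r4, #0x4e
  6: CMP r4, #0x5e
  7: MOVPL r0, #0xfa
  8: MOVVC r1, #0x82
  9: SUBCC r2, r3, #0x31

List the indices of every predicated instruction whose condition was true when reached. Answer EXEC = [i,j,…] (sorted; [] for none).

EXEC = [1,2,8,9]

0: ✓ CMP  NZCV=0000
1: ✓ MOVGT  r1←0x2e
2: ✓ MOVNE  r0←0x38
3: ✓ CMP  NZCV=0010
4: · SUBLE
5: · MOVEQ
6: ✓ CMP  NZCV=1000
7: · MOVPL
8: ✓ MOVVC  r1←0x82
9: ✓ SUBCC  r2←0xc4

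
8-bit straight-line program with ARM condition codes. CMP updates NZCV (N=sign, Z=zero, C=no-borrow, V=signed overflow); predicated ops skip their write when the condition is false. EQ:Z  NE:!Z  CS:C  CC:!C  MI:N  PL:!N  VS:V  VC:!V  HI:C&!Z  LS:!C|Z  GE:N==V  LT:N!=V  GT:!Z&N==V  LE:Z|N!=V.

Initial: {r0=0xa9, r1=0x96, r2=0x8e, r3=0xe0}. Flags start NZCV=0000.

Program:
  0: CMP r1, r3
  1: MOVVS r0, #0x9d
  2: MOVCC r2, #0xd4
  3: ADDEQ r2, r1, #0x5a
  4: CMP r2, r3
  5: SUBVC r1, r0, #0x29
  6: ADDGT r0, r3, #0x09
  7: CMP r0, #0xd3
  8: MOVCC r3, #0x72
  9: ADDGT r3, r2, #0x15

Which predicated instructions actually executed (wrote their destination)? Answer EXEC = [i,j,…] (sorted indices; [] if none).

EXEC = [2,5,8]

0: ✓ CMP  NZCV=1000
1: · MOVVS
2: ✓ MOVCC  r2←0xd4
3: · ADDEQ
4: ✓ CMP  NZCV=1000
5: ✓ SUBVC  r1←0x80
6: · ADDGT
7: ✓ CMP  NZCV=1000
8: ✓ MOVCC  r3←0x72
9: · ADDGT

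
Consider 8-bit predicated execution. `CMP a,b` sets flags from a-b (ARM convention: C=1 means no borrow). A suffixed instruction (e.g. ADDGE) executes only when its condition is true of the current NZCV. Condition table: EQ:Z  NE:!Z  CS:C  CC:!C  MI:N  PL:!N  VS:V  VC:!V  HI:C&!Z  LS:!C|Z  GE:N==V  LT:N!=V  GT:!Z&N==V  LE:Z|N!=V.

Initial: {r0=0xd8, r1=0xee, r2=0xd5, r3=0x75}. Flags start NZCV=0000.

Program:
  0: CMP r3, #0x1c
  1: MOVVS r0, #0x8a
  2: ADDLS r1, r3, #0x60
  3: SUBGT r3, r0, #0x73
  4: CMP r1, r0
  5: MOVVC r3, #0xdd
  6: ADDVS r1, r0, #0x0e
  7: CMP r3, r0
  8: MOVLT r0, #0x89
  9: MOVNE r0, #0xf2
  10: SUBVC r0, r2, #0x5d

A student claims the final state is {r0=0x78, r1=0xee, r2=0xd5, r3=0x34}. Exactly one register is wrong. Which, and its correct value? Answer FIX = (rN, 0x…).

[0] flags=0010 → (cmp)
[1] flags=0010 VS?F → skip
[2] flags=0010 LS?F → skip
[3] flags=0010 GT?T → r3=0x65
[4] flags=0010 → (cmp)
[5] flags=0010 VC?T → r3=0xdd
[6] flags=0010 VS?F → skip
[7] flags=0010 → (cmp)
[8] flags=0010 LT?F → skip
[9] flags=0010 NE?T → r0=0xf2
[10] flags=0010 VC?T → r0=0x78

FIX = (r3, 0xdd)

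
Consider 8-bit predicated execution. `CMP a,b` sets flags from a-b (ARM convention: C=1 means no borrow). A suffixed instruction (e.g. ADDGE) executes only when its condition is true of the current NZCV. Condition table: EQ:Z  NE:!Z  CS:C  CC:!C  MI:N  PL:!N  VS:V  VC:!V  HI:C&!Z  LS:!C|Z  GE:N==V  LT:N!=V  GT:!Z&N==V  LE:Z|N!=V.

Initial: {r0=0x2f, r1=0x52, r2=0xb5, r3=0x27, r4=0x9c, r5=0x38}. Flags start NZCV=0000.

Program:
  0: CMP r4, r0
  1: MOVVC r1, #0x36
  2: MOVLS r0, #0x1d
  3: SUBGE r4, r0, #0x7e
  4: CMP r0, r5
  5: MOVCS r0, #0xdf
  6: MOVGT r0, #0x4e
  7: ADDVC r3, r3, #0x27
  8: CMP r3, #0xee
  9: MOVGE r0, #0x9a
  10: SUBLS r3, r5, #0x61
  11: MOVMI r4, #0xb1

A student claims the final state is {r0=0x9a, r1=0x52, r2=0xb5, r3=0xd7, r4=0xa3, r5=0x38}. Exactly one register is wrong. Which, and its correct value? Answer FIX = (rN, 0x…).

FIX = (r4, 0x9c)

[0] flags=0011 → (cmp)
[1] flags=0011 VC?F → skip
[2] flags=0011 LS?F → skip
[3] flags=0011 GE?F → skip
[4] flags=1000 → (cmp)
[5] flags=1000 CS?F → skip
[6] flags=1000 GT?F → skip
[7] flags=1000 VC?T → r3=0x4e
[8] flags=0000 → (cmp)
[9] flags=0000 GE?T → r0=0x9a
[10] flags=0000 LS?T → r3=0xd7
[11] flags=0000 MI?F → skip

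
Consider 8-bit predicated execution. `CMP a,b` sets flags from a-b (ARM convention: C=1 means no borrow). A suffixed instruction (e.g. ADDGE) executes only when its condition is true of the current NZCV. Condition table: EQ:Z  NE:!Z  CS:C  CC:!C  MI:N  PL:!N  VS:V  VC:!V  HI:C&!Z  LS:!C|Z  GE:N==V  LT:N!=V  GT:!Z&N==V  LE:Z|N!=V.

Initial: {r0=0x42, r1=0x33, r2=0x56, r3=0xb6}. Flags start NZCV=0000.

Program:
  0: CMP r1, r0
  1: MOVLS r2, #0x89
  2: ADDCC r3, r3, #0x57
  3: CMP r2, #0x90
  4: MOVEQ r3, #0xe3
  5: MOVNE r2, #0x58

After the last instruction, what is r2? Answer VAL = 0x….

VAL = 0x58

[0] flags=1000 → (cmp)
[1] flags=1000 LS?T → r2=0x89
[2] flags=1000 CC?T → r3=0x0d
[3] flags=1000 → (cmp)
[4] flags=1000 EQ?F → skip
[5] flags=1000 NE?T → r2=0x58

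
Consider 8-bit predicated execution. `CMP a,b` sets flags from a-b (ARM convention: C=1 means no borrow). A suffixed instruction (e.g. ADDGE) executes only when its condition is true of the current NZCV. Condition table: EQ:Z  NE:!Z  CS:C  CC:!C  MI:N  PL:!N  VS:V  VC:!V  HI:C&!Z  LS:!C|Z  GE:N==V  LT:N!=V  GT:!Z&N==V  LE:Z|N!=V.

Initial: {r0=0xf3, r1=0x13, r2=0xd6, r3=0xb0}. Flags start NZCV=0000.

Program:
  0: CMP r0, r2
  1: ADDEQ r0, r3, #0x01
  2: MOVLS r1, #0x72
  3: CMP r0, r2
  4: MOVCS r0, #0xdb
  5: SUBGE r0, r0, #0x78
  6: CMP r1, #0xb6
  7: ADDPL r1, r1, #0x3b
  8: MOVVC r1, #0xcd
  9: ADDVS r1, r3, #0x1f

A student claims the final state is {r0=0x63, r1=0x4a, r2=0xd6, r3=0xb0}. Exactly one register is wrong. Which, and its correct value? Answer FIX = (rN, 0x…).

FIX = (r1, 0xcd)

[0] flags=0010 → (cmp)
[1] flags=0010 EQ?F → skip
[2] flags=0010 LS?F → skip
[3] flags=0010 → (cmp)
[4] flags=0010 CS?T → r0=0xdb
[5] flags=0010 GE?T → r0=0x63
[6] flags=0000 → (cmp)
[7] flags=0000 PL?T → r1=0x4e
[8] flags=0000 VC?T → r1=0xcd
[9] flags=0000 VS?F → skip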